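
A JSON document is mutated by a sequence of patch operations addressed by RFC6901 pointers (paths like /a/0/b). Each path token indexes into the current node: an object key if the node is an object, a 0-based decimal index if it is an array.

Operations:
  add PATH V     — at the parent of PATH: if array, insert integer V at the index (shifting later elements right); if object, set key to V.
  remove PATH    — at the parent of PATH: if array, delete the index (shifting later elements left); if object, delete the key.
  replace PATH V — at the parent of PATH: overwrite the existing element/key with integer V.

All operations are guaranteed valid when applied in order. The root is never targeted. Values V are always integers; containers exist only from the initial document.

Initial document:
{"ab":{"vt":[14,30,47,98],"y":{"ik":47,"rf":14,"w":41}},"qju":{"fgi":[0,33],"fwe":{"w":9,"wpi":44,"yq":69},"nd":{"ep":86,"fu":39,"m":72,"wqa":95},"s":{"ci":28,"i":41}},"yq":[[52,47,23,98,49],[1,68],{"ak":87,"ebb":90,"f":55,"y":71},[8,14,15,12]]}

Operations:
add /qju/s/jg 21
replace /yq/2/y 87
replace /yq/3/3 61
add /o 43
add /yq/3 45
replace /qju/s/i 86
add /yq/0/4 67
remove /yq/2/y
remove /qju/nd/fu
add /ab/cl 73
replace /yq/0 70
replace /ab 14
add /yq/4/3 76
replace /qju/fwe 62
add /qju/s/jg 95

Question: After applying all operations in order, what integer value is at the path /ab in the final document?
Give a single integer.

After op 1 (add /qju/s/jg 21): {"ab":{"vt":[14,30,47,98],"y":{"ik":47,"rf":14,"w":41}},"qju":{"fgi":[0,33],"fwe":{"w":9,"wpi":44,"yq":69},"nd":{"ep":86,"fu":39,"m":72,"wqa":95},"s":{"ci":28,"i":41,"jg":21}},"yq":[[52,47,23,98,49],[1,68],{"ak":87,"ebb":90,"f":55,"y":71},[8,14,15,12]]}
After op 2 (replace /yq/2/y 87): {"ab":{"vt":[14,30,47,98],"y":{"ik":47,"rf":14,"w":41}},"qju":{"fgi":[0,33],"fwe":{"w":9,"wpi":44,"yq":69},"nd":{"ep":86,"fu":39,"m":72,"wqa":95},"s":{"ci":28,"i":41,"jg":21}},"yq":[[52,47,23,98,49],[1,68],{"ak":87,"ebb":90,"f":55,"y":87},[8,14,15,12]]}
After op 3 (replace /yq/3/3 61): {"ab":{"vt":[14,30,47,98],"y":{"ik":47,"rf":14,"w":41}},"qju":{"fgi":[0,33],"fwe":{"w":9,"wpi":44,"yq":69},"nd":{"ep":86,"fu":39,"m":72,"wqa":95},"s":{"ci":28,"i":41,"jg":21}},"yq":[[52,47,23,98,49],[1,68],{"ak":87,"ebb":90,"f":55,"y":87},[8,14,15,61]]}
After op 4 (add /o 43): {"ab":{"vt":[14,30,47,98],"y":{"ik":47,"rf":14,"w":41}},"o":43,"qju":{"fgi":[0,33],"fwe":{"w":9,"wpi":44,"yq":69},"nd":{"ep":86,"fu":39,"m":72,"wqa":95},"s":{"ci":28,"i":41,"jg":21}},"yq":[[52,47,23,98,49],[1,68],{"ak":87,"ebb":90,"f":55,"y":87},[8,14,15,61]]}
After op 5 (add /yq/3 45): {"ab":{"vt":[14,30,47,98],"y":{"ik":47,"rf":14,"w":41}},"o":43,"qju":{"fgi":[0,33],"fwe":{"w":9,"wpi":44,"yq":69},"nd":{"ep":86,"fu":39,"m":72,"wqa":95},"s":{"ci":28,"i":41,"jg":21}},"yq":[[52,47,23,98,49],[1,68],{"ak":87,"ebb":90,"f":55,"y":87},45,[8,14,15,61]]}
After op 6 (replace /qju/s/i 86): {"ab":{"vt":[14,30,47,98],"y":{"ik":47,"rf":14,"w":41}},"o":43,"qju":{"fgi":[0,33],"fwe":{"w":9,"wpi":44,"yq":69},"nd":{"ep":86,"fu":39,"m":72,"wqa":95},"s":{"ci":28,"i":86,"jg":21}},"yq":[[52,47,23,98,49],[1,68],{"ak":87,"ebb":90,"f":55,"y":87},45,[8,14,15,61]]}
After op 7 (add /yq/0/4 67): {"ab":{"vt":[14,30,47,98],"y":{"ik":47,"rf":14,"w":41}},"o":43,"qju":{"fgi":[0,33],"fwe":{"w":9,"wpi":44,"yq":69},"nd":{"ep":86,"fu":39,"m":72,"wqa":95},"s":{"ci":28,"i":86,"jg":21}},"yq":[[52,47,23,98,67,49],[1,68],{"ak":87,"ebb":90,"f":55,"y":87},45,[8,14,15,61]]}
After op 8 (remove /yq/2/y): {"ab":{"vt":[14,30,47,98],"y":{"ik":47,"rf":14,"w":41}},"o":43,"qju":{"fgi":[0,33],"fwe":{"w":9,"wpi":44,"yq":69},"nd":{"ep":86,"fu":39,"m":72,"wqa":95},"s":{"ci":28,"i":86,"jg":21}},"yq":[[52,47,23,98,67,49],[1,68],{"ak":87,"ebb":90,"f":55},45,[8,14,15,61]]}
After op 9 (remove /qju/nd/fu): {"ab":{"vt":[14,30,47,98],"y":{"ik":47,"rf":14,"w":41}},"o":43,"qju":{"fgi":[0,33],"fwe":{"w":9,"wpi":44,"yq":69},"nd":{"ep":86,"m":72,"wqa":95},"s":{"ci":28,"i":86,"jg":21}},"yq":[[52,47,23,98,67,49],[1,68],{"ak":87,"ebb":90,"f":55},45,[8,14,15,61]]}
After op 10 (add /ab/cl 73): {"ab":{"cl":73,"vt":[14,30,47,98],"y":{"ik":47,"rf":14,"w":41}},"o":43,"qju":{"fgi":[0,33],"fwe":{"w":9,"wpi":44,"yq":69},"nd":{"ep":86,"m":72,"wqa":95},"s":{"ci":28,"i":86,"jg":21}},"yq":[[52,47,23,98,67,49],[1,68],{"ak":87,"ebb":90,"f":55},45,[8,14,15,61]]}
After op 11 (replace /yq/0 70): {"ab":{"cl":73,"vt":[14,30,47,98],"y":{"ik":47,"rf":14,"w":41}},"o":43,"qju":{"fgi":[0,33],"fwe":{"w":9,"wpi":44,"yq":69},"nd":{"ep":86,"m":72,"wqa":95},"s":{"ci":28,"i":86,"jg":21}},"yq":[70,[1,68],{"ak":87,"ebb":90,"f":55},45,[8,14,15,61]]}
After op 12 (replace /ab 14): {"ab":14,"o":43,"qju":{"fgi":[0,33],"fwe":{"w":9,"wpi":44,"yq":69},"nd":{"ep":86,"m":72,"wqa":95},"s":{"ci":28,"i":86,"jg":21}},"yq":[70,[1,68],{"ak":87,"ebb":90,"f":55},45,[8,14,15,61]]}
After op 13 (add /yq/4/3 76): {"ab":14,"o":43,"qju":{"fgi":[0,33],"fwe":{"w":9,"wpi":44,"yq":69},"nd":{"ep":86,"m":72,"wqa":95},"s":{"ci":28,"i":86,"jg":21}},"yq":[70,[1,68],{"ak":87,"ebb":90,"f":55},45,[8,14,15,76,61]]}
After op 14 (replace /qju/fwe 62): {"ab":14,"o":43,"qju":{"fgi":[0,33],"fwe":62,"nd":{"ep":86,"m":72,"wqa":95},"s":{"ci":28,"i":86,"jg":21}},"yq":[70,[1,68],{"ak":87,"ebb":90,"f":55},45,[8,14,15,76,61]]}
After op 15 (add /qju/s/jg 95): {"ab":14,"o":43,"qju":{"fgi":[0,33],"fwe":62,"nd":{"ep":86,"m":72,"wqa":95},"s":{"ci":28,"i":86,"jg":95}},"yq":[70,[1,68],{"ak":87,"ebb":90,"f":55},45,[8,14,15,76,61]]}
Value at /ab: 14

Answer: 14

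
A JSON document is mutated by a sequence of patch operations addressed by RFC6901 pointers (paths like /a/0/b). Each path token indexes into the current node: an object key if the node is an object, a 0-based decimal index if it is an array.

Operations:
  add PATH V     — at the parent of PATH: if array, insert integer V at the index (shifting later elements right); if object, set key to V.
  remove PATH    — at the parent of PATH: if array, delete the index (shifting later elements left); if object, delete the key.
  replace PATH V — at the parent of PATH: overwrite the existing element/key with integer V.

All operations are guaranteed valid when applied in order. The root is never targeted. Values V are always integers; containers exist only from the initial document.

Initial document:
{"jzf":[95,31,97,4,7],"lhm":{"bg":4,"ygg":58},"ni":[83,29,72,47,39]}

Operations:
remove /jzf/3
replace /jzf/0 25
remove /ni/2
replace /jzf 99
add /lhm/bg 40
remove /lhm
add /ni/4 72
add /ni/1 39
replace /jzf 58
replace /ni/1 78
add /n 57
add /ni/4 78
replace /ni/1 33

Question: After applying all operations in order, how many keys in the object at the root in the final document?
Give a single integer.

After op 1 (remove /jzf/3): {"jzf":[95,31,97,7],"lhm":{"bg":4,"ygg":58},"ni":[83,29,72,47,39]}
After op 2 (replace /jzf/0 25): {"jzf":[25,31,97,7],"lhm":{"bg":4,"ygg":58},"ni":[83,29,72,47,39]}
After op 3 (remove /ni/2): {"jzf":[25,31,97,7],"lhm":{"bg":4,"ygg":58},"ni":[83,29,47,39]}
After op 4 (replace /jzf 99): {"jzf":99,"lhm":{"bg":4,"ygg":58},"ni":[83,29,47,39]}
After op 5 (add /lhm/bg 40): {"jzf":99,"lhm":{"bg":40,"ygg":58},"ni":[83,29,47,39]}
After op 6 (remove /lhm): {"jzf":99,"ni":[83,29,47,39]}
After op 7 (add /ni/4 72): {"jzf":99,"ni":[83,29,47,39,72]}
After op 8 (add /ni/1 39): {"jzf":99,"ni":[83,39,29,47,39,72]}
After op 9 (replace /jzf 58): {"jzf":58,"ni":[83,39,29,47,39,72]}
After op 10 (replace /ni/1 78): {"jzf":58,"ni":[83,78,29,47,39,72]}
After op 11 (add /n 57): {"jzf":58,"n":57,"ni":[83,78,29,47,39,72]}
After op 12 (add /ni/4 78): {"jzf":58,"n":57,"ni":[83,78,29,47,78,39,72]}
After op 13 (replace /ni/1 33): {"jzf":58,"n":57,"ni":[83,33,29,47,78,39,72]}
Size at the root: 3

Answer: 3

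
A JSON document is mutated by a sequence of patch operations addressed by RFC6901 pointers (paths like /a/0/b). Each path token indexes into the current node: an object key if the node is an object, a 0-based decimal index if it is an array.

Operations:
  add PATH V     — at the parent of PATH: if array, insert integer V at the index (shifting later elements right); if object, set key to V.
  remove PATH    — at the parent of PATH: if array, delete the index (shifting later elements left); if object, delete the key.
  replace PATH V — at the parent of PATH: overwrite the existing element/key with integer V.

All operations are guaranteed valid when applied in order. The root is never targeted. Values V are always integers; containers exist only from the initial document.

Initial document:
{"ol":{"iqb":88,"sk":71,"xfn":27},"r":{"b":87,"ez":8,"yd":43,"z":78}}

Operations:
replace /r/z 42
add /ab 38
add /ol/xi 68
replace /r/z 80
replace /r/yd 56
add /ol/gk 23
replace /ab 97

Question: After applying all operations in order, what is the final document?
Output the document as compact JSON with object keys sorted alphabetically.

After op 1 (replace /r/z 42): {"ol":{"iqb":88,"sk":71,"xfn":27},"r":{"b":87,"ez":8,"yd":43,"z":42}}
After op 2 (add /ab 38): {"ab":38,"ol":{"iqb":88,"sk":71,"xfn":27},"r":{"b":87,"ez":8,"yd":43,"z":42}}
After op 3 (add /ol/xi 68): {"ab":38,"ol":{"iqb":88,"sk":71,"xfn":27,"xi":68},"r":{"b":87,"ez":8,"yd":43,"z":42}}
After op 4 (replace /r/z 80): {"ab":38,"ol":{"iqb":88,"sk":71,"xfn":27,"xi":68},"r":{"b":87,"ez":8,"yd":43,"z":80}}
After op 5 (replace /r/yd 56): {"ab":38,"ol":{"iqb":88,"sk":71,"xfn":27,"xi":68},"r":{"b":87,"ez":8,"yd":56,"z":80}}
After op 6 (add /ol/gk 23): {"ab":38,"ol":{"gk":23,"iqb":88,"sk":71,"xfn":27,"xi":68},"r":{"b":87,"ez":8,"yd":56,"z":80}}
After op 7 (replace /ab 97): {"ab":97,"ol":{"gk":23,"iqb":88,"sk":71,"xfn":27,"xi":68},"r":{"b":87,"ez":8,"yd":56,"z":80}}

Answer: {"ab":97,"ol":{"gk":23,"iqb":88,"sk":71,"xfn":27,"xi":68},"r":{"b":87,"ez":8,"yd":56,"z":80}}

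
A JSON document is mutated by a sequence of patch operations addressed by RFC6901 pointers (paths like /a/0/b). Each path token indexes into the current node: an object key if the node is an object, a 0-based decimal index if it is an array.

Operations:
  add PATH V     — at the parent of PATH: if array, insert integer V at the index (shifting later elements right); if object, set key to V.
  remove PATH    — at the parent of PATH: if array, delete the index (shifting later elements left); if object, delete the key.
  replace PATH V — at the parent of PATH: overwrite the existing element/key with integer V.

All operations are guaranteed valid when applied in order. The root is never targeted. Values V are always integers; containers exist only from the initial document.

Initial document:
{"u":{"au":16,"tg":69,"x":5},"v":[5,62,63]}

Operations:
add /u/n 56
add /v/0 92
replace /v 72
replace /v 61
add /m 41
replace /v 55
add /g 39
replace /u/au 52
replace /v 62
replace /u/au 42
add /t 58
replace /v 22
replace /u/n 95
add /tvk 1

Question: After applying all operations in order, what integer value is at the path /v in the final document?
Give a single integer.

After op 1 (add /u/n 56): {"u":{"au":16,"n":56,"tg":69,"x":5},"v":[5,62,63]}
After op 2 (add /v/0 92): {"u":{"au":16,"n":56,"tg":69,"x":5},"v":[92,5,62,63]}
After op 3 (replace /v 72): {"u":{"au":16,"n":56,"tg":69,"x":5},"v":72}
After op 4 (replace /v 61): {"u":{"au":16,"n":56,"tg":69,"x":5},"v":61}
After op 5 (add /m 41): {"m":41,"u":{"au":16,"n":56,"tg":69,"x":5},"v":61}
After op 6 (replace /v 55): {"m":41,"u":{"au":16,"n":56,"tg":69,"x":5},"v":55}
After op 7 (add /g 39): {"g":39,"m":41,"u":{"au":16,"n":56,"tg":69,"x":5},"v":55}
After op 8 (replace /u/au 52): {"g":39,"m":41,"u":{"au":52,"n":56,"tg":69,"x":5},"v":55}
After op 9 (replace /v 62): {"g":39,"m":41,"u":{"au":52,"n":56,"tg":69,"x":5},"v":62}
After op 10 (replace /u/au 42): {"g":39,"m":41,"u":{"au":42,"n":56,"tg":69,"x":5},"v":62}
After op 11 (add /t 58): {"g":39,"m":41,"t":58,"u":{"au":42,"n":56,"tg":69,"x":5},"v":62}
After op 12 (replace /v 22): {"g":39,"m":41,"t":58,"u":{"au":42,"n":56,"tg":69,"x":5},"v":22}
After op 13 (replace /u/n 95): {"g":39,"m":41,"t":58,"u":{"au":42,"n":95,"tg":69,"x":5},"v":22}
After op 14 (add /tvk 1): {"g":39,"m":41,"t":58,"tvk":1,"u":{"au":42,"n":95,"tg":69,"x":5},"v":22}
Value at /v: 22

Answer: 22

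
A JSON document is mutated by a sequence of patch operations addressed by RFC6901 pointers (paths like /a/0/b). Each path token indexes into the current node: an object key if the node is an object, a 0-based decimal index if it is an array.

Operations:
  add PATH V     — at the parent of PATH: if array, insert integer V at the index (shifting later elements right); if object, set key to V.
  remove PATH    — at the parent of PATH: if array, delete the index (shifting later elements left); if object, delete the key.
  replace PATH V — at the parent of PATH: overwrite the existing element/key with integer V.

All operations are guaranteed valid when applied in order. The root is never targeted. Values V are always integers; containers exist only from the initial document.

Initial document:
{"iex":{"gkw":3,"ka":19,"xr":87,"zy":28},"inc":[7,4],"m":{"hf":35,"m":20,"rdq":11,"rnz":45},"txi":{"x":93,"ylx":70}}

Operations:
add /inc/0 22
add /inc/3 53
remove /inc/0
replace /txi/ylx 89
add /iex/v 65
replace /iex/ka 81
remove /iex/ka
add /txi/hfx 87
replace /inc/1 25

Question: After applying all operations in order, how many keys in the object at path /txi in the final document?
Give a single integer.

After op 1 (add /inc/0 22): {"iex":{"gkw":3,"ka":19,"xr":87,"zy":28},"inc":[22,7,4],"m":{"hf":35,"m":20,"rdq":11,"rnz":45},"txi":{"x":93,"ylx":70}}
After op 2 (add /inc/3 53): {"iex":{"gkw":3,"ka":19,"xr":87,"zy":28},"inc":[22,7,4,53],"m":{"hf":35,"m":20,"rdq":11,"rnz":45},"txi":{"x":93,"ylx":70}}
After op 3 (remove /inc/0): {"iex":{"gkw":3,"ka":19,"xr":87,"zy":28},"inc":[7,4,53],"m":{"hf":35,"m":20,"rdq":11,"rnz":45},"txi":{"x":93,"ylx":70}}
After op 4 (replace /txi/ylx 89): {"iex":{"gkw":3,"ka":19,"xr":87,"zy":28},"inc":[7,4,53],"m":{"hf":35,"m":20,"rdq":11,"rnz":45},"txi":{"x":93,"ylx":89}}
After op 5 (add /iex/v 65): {"iex":{"gkw":3,"ka":19,"v":65,"xr":87,"zy":28},"inc":[7,4,53],"m":{"hf":35,"m":20,"rdq":11,"rnz":45},"txi":{"x":93,"ylx":89}}
After op 6 (replace /iex/ka 81): {"iex":{"gkw":3,"ka":81,"v":65,"xr":87,"zy":28},"inc":[7,4,53],"m":{"hf":35,"m":20,"rdq":11,"rnz":45},"txi":{"x":93,"ylx":89}}
After op 7 (remove /iex/ka): {"iex":{"gkw":3,"v":65,"xr":87,"zy":28},"inc":[7,4,53],"m":{"hf":35,"m":20,"rdq":11,"rnz":45},"txi":{"x":93,"ylx":89}}
After op 8 (add /txi/hfx 87): {"iex":{"gkw":3,"v":65,"xr":87,"zy":28},"inc":[7,4,53],"m":{"hf":35,"m":20,"rdq":11,"rnz":45},"txi":{"hfx":87,"x":93,"ylx":89}}
After op 9 (replace /inc/1 25): {"iex":{"gkw":3,"v":65,"xr":87,"zy":28},"inc":[7,25,53],"m":{"hf":35,"m":20,"rdq":11,"rnz":45},"txi":{"hfx":87,"x":93,"ylx":89}}
Size at path /txi: 3

Answer: 3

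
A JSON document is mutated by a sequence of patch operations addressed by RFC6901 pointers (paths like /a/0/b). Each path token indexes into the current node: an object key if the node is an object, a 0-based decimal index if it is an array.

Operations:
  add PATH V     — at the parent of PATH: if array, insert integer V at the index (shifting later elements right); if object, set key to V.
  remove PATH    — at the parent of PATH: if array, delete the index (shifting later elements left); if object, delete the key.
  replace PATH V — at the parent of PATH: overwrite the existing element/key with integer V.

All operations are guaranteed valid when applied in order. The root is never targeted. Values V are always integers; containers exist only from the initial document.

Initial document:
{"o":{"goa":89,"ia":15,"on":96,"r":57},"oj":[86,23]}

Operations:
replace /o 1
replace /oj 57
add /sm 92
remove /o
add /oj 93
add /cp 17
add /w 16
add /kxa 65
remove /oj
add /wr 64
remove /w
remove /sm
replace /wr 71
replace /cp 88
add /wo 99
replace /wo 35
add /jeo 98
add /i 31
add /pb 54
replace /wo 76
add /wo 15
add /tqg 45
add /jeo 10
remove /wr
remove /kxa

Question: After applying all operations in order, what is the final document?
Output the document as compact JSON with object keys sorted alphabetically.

After op 1 (replace /o 1): {"o":1,"oj":[86,23]}
After op 2 (replace /oj 57): {"o":1,"oj":57}
After op 3 (add /sm 92): {"o":1,"oj":57,"sm":92}
After op 4 (remove /o): {"oj":57,"sm":92}
After op 5 (add /oj 93): {"oj":93,"sm":92}
After op 6 (add /cp 17): {"cp":17,"oj":93,"sm":92}
After op 7 (add /w 16): {"cp":17,"oj":93,"sm":92,"w":16}
After op 8 (add /kxa 65): {"cp":17,"kxa":65,"oj":93,"sm":92,"w":16}
After op 9 (remove /oj): {"cp":17,"kxa":65,"sm":92,"w":16}
After op 10 (add /wr 64): {"cp":17,"kxa":65,"sm":92,"w":16,"wr":64}
After op 11 (remove /w): {"cp":17,"kxa":65,"sm":92,"wr":64}
After op 12 (remove /sm): {"cp":17,"kxa":65,"wr":64}
After op 13 (replace /wr 71): {"cp":17,"kxa":65,"wr":71}
After op 14 (replace /cp 88): {"cp":88,"kxa":65,"wr":71}
After op 15 (add /wo 99): {"cp":88,"kxa":65,"wo":99,"wr":71}
After op 16 (replace /wo 35): {"cp":88,"kxa":65,"wo":35,"wr":71}
After op 17 (add /jeo 98): {"cp":88,"jeo":98,"kxa":65,"wo":35,"wr":71}
After op 18 (add /i 31): {"cp":88,"i":31,"jeo":98,"kxa":65,"wo":35,"wr":71}
After op 19 (add /pb 54): {"cp":88,"i":31,"jeo":98,"kxa":65,"pb":54,"wo":35,"wr":71}
After op 20 (replace /wo 76): {"cp":88,"i":31,"jeo":98,"kxa":65,"pb":54,"wo":76,"wr":71}
After op 21 (add /wo 15): {"cp":88,"i":31,"jeo":98,"kxa":65,"pb":54,"wo":15,"wr":71}
After op 22 (add /tqg 45): {"cp":88,"i":31,"jeo":98,"kxa":65,"pb":54,"tqg":45,"wo":15,"wr":71}
After op 23 (add /jeo 10): {"cp":88,"i":31,"jeo":10,"kxa":65,"pb":54,"tqg":45,"wo":15,"wr":71}
After op 24 (remove /wr): {"cp":88,"i":31,"jeo":10,"kxa":65,"pb":54,"tqg":45,"wo":15}
After op 25 (remove /kxa): {"cp":88,"i":31,"jeo":10,"pb":54,"tqg":45,"wo":15}

Answer: {"cp":88,"i":31,"jeo":10,"pb":54,"tqg":45,"wo":15}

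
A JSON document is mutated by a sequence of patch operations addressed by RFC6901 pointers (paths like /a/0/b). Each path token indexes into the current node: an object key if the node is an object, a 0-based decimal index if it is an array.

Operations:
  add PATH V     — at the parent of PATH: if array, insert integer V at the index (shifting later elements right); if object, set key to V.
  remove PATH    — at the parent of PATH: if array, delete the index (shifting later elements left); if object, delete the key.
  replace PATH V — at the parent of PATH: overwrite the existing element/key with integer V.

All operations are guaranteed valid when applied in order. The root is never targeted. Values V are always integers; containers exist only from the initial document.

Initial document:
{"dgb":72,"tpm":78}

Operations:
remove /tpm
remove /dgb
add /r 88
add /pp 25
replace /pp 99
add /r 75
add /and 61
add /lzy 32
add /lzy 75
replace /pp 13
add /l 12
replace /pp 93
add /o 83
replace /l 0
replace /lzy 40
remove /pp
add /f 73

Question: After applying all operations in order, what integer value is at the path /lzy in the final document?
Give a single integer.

Answer: 40

Derivation:
After op 1 (remove /tpm): {"dgb":72}
After op 2 (remove /dgb): {}
After op 3 (add /r 88): {"r":88}
After op 4 (add /pp 25): {"pp":25,"r":88}
After op 5 (replace /pp 99): {"pp":99,"r":88}
After op 6 (add /r 75): {"pp":99,"r":75}
After op 7 (add /and 61): {"and":61,"pp":99,"r":75}
After op 8 (add /lzy 32): {"and":61,"lzy":32,"pp":99,"r":75}
After op 9 (add /lzy 75): {"and":61,"lzy":75,"pp":99,"r":75}
After op 10 (replace /pp 13): {"and":61,"lzy":75,"pp":13,"r":75}
After op 11 (add /l 12): {"and":61,"l":12,"lzy":75,"pp":13,"r":75}
After op 12 (replace /pp 93): {"and":61,"l":12,"lzy":75,"pp":93,"r":75}
After op 13 (add /o 83): {"and":61,"l":12,"lzy":75,"o":83,"pp":93,"r":75}
After op 14 (replace /l 0): {"and":61,"l":0,"lzy":75,"o":83,"pp":93,"r":75}
After op 15 (replace /lzy 40): {"and":61,"l":0,"lzy":40,"o":83,"pp":93,"r":75}
After op 16 (remove /pp): {"and":61,"l":0,"lzy":40,"o":83,"r":75}
After op 17 (add /f 73): {"and":61,"f":73,"l":0,"lzy":40,"o":83,"r":75}
Value at /lzy: 40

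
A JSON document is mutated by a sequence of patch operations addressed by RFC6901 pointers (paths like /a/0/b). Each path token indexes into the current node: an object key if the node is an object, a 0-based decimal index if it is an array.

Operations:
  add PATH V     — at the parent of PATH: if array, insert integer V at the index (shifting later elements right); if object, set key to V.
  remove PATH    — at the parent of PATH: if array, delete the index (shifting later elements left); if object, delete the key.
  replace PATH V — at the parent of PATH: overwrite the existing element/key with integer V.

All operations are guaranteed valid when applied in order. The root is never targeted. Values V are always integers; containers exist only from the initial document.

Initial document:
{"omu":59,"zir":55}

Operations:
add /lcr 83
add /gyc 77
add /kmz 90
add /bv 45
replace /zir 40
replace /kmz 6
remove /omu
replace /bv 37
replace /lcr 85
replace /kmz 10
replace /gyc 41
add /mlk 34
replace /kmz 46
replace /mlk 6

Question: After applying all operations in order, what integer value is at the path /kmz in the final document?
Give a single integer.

After op 1 (add /lcr 83): {"lcr":83,"omu":59,"zir":55}
After op 2 (add /gyc 77): {"gyc":77,"lcr":83,"omu":59,"zir":55}
After op 3 (add /kmz 90): {"gyc":77,"kmz":90,"lcr":83,"omu":59,"zir":55}
After op 4 (add /bv 45): {"bv":45,"gyc":77,"kmz":90,"lcr":83,"omu":59,"zir":55}
After op 5 (replace /zir 40): {"bv":45,"gyc":77,"kmz":90,"lcr":83,"omu":59,"zir":40}
After op 6 (replace /kmz 6): {"bv":45,"gyc":77,"kmz":6,"lcr":83,"omu":59,"zir":40}
After op 7 (remove /omu): {"bv":45,"gyc":77,"kmz":6,"lcr":83,"zir":40}
After op 8 (replace /bv 37): {"bv":37,"gyc":77,"kmz":6,"lcr":83,"zir":40}
After op 9 (replace /lcr 85): {"bv":37,"gyc":77,"kmz":6,"lcr":85,"zir":40}
After op 10 (replace /kmz 10): {"bv":37,"gyc":77,"kmz":10,"lcr":85,"zir":40}
After op 11 (replace /gyc 41): {"bv":37,"gyc":41,"kmz":10,"lcr":85,"zir":40}
After op 12 (add /mlk 34): {"bv":37,"gyc":41,"kmz":10,"lcr":85,"mlk":34,"zir":40}
After op 13 (replace /kmz 46): {"bv":37,"gyc":41,"kmz":46,"lcr":85,"mlk":34,"zir":40}
After op 14 (replace /mlk 6): {"bv":37,"gyc":41,"kmz":46,"lcr":85,"mlk":6,"zir":40}
Value at /kmz: 46

Answer: 46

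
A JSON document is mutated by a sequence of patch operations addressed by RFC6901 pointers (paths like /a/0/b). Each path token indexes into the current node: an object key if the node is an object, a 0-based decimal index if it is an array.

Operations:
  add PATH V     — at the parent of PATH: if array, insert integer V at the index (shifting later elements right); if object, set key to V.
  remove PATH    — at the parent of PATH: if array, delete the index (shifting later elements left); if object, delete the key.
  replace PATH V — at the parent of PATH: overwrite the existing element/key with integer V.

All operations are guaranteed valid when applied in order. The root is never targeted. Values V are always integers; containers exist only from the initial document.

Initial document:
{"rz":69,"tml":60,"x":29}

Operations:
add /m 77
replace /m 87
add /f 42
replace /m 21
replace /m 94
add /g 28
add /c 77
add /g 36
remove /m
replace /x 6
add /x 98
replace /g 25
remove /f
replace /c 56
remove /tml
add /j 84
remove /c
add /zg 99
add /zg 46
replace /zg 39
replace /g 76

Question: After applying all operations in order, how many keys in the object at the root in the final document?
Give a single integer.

After op 1 (add /m 77): {"m":77,"rz":69,"tml":60,"x":29}
After op 2 (replace /m 87): {"m":87,"rz":69,"tml":60,"x":29}
After op 3 (add /f 42): {"f":42,"m":87,"rz":69,"tml":60,"x":29}
After op 4 (replace /m 21): {"f":42,"m":21,"rz":69,"tml":60,"x":29}
After op 5 (replace /m 94): {"f":42,"m":94,"rz":69,"tml":60,"x":29}
After op 6 (add /g 28): {"f":42,"g":28,"m":94,"rz":69,"tml":60,"x":29}
After op 7 (add /c 77): {"c":77,"f":42,"g":28,"m":94,"rz":69,"tml":60,"x":29}
After op 8 (add /g 36): {"c":77,"f":42,"g":36,"m":94,"rz":69,"tml":60,"x":29}
After op 9 (remove /m): {"c":77,"f":42,"g":36,"rz":69,"tml":60,"x":29}
After op 10 (replace /x 6): {"c":77,"f":42,"g":36,"rz":69,"tml":60,"x":6}
After op 11 (add /x 98): {"c":77,"f":42,"g":36,"rz":69,"tml":60,"x":98}
After op 12 (replace /g 25): {"c":77,"f":42,"g":25,"rz":69,"tml":60,"x":98}
After op 13 (remove /f): {"c":77,"g":25,"rz":69,"tml":60,"x":98}
After op 14 (replace /c 56): {"c":56,"g":25,"rz":69,"tml":60,"x":98}
After op 15 (remove /tml): {"c":56,"g":25,"rz":69,"x":98}
After op 16 (add /j 84): {"c":56,"g":25,"j":84,"rz":69,"x":98}
After op 17 (remove /c): {"g":25,"j":84,"rz":69,"x":98}
After op 18 (add /zg 99): {"g":25,"j":84,"rz":69,"x":98,"zg":99}
After op 19 (add /zg 46): {"g":25,"j":84,"rz":69,"x":98,"zg":46}
After op 20 (replace /zg 39): {"g":25,"j":84,"rz":69,"x":98,"zg":39}
After op 21 (replace /g 76): {"g":76,"j":84,"rz":69,"x":98,"zg":39}
Size at the root: 5

Answer: 5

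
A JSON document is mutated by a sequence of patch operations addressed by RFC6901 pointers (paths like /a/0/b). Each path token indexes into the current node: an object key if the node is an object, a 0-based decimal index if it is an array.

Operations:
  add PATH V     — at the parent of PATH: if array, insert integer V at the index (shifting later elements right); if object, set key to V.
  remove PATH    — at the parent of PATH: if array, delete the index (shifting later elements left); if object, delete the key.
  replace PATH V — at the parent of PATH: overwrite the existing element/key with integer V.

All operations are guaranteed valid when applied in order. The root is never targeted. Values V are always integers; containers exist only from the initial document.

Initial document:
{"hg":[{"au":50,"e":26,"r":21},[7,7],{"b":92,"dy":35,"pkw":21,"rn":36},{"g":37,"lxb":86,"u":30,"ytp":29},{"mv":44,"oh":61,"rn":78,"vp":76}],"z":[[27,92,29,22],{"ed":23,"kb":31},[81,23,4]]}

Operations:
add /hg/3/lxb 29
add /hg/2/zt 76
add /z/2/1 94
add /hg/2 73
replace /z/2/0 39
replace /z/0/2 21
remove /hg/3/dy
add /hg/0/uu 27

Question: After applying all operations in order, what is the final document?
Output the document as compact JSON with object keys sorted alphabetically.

Answer: {"hg":[{"au":50,"e":26,"r":21,"uu":27},[7,7],73,{"b":92,"pkw":21,"rn":36,"zt":76},{"g":37,"lxb":29,"u":30,"ytp":29},{"mv":44,"oh":61,"rn":78,"vp":76}],"z":[[27,92,21,22],{"ed":23,"kb":31},[39,94,23,4]]}

Derivation:
After op 1 (add /hg/3/lxb 29): {"hg":[{"au":50,"e":26,"r":21},[7,7],{"b":92,"dy":35,"pkw":21,"rn":36},{"g":37,"lxb":29,"u":30,"ytp":29},{"mv":44,"oh":61,"rn":78,"vp":76}],"z":[[27,92,29,22],{"ed":23,"kb":31},[81,23,4]]}
After op 2 (add /hg/2/zt 76): {"hg":[{"au":50,"e":26,"r":21},[7,7],{"b":92,"dy":35,"pkw":21,"rn":36,"zt":76},{"g":37,"lxb":29,"u":30,"ytp":29},{"mv":44,"oh":61,"rn":78,"vp":76}],"z":[[27,92,29,22],{"ed":23,"kb":31},[81,23,4]]}
After op 3 (add /z/2/1 94): {"hg":[{"au":50,"e":26,"r":21},[7,7],{"b":92,"dy":35,"pkw":21,"rn":36,"zt":76},{"g":37,"lxb":29,"u":30,"ytp":29},{"mv":44,"oh":61,"rn":78,"vp":76}],"z":[[27,92,29,22],{"ed":23,"kb":31},[81,94,23,4]]}
After op 4 (add /hg/2 73): {"hg":[{"au":50,"e":26,"r":21},[7,7],73,{"b":92,"dy":35,"pkw":21,"rn":36,"zt":76},{"g":37,"lxb":29,"u":30,"ytp":29},{"mv":44,"oh":61,"rn":78,"vp":76}],"z":[[27,92,29,22],{"ed":23,"kb":31},[81,94,23,4]]}
After op 5 (replace /z/2/0 39): {"hg":[{"au":50,"e":26,"r":21},[7,7],73,{"b":92,"dy":35,"pkw":21,"rn":36,"zt":76},{"g":37,"lxb":29,"u":30,"ytp":29},{"mv":44,"oh":61,"rn":78,"vp":76}],"z":[[27,92,29,22],{"ed":23,"kb":31},[39,94,23,4]]}
After op 6 (replace /z/0/2 21): {"hg":[{"au":50,"e":26,"r":21},[7,7],73,{"b":92,"dy":35,"pkw":21,"rn":36,"zt":76},{"g":37,"lxb":29,"u":30,"ytp":29},{"mv":44,"oh":61,"rn":78,"vp":76}],"z":[[27,92,21,22],{"ed":23,"kb":31},[39,94,23,4]]}
After op 7 (remove /hg/3/dy): {"hg":[{"au":50,"e":26,"r":21},[7,7],73,{"b":92,"pkw":21,"rn":36,"zt":76},{"g":37,"lxb":29,"u":30,"ytp":29},{"mv":44,"oh":61,"rn":78,"vp":76}],"z":[[27,92,21,22],{"ed":23,"kb":31},[39,94,23,4]]}
After op 8 (add /hg/0/uu 27): {"hg":[{"au":50,"e":26,"r":21,"uu":27},[7,7],73,{"b":92,"pkw":21,"rn":36,"zt":76},{"g":37,"lxb":29,"u":30,"ytp":29},{"mv":44,"oh":61,"rn":78,"vp":76}],"z":[[27,92,21,22],{"ed":23,"kb":31},[39,94,23,4]]}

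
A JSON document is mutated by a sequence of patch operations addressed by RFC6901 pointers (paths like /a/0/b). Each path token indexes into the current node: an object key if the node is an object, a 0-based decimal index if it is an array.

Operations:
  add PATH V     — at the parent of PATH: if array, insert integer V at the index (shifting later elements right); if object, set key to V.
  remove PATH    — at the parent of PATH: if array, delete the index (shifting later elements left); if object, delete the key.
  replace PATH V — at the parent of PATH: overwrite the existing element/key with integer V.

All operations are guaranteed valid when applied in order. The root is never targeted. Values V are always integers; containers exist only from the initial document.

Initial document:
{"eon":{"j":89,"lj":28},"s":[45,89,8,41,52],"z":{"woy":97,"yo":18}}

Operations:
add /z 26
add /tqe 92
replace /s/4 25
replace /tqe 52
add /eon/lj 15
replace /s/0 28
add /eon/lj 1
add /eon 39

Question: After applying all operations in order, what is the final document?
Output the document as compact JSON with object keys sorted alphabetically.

Answer: {"eon":39,"s":[28,89,8,41,25],"tqe":52,"z":26}

Derivation:
After op 1 (add /z 26): {"eon":{"j":89,"lj":28},"s":[45,89,8,41,52],"z":26}
After op 2 (add /tqe 92): {"eon":{"j":89,"lj":28},"s":[45,89,8,41,52],"tqe":92,"z":26}
After op 3 (replace /s/4 25): {"eon":{"j":89,"lj":28},"s":[45,89,8,41,25],"tqe":92,"z":26}
After op 4 (replace /tqe 52): {"eon":{"j":89,"lj":28},"s":[45,89,8,41,25],"tqe":52,"z":26}
After op 5 (add /eon/lj 15): {"eon":{"j":89,"lj":15},"s":[45,89,8,41,25],"tqe":52,"z":26}
After op 6 (replace /s/0 28): {"eon":{"j":89,"lj":15},"s":[28,89,8,41,25],"tqe":52,"z":26}
After op 7 (add /eon/lj 1): {"eon":{"j":89,"lj":1},"s":[28,89,8,41,25],"tqe":52,"z":26}
After op 8 (add /eon 39): {"eon":39,"s":[28,89,8,41,25],"tqe":52,"z":26}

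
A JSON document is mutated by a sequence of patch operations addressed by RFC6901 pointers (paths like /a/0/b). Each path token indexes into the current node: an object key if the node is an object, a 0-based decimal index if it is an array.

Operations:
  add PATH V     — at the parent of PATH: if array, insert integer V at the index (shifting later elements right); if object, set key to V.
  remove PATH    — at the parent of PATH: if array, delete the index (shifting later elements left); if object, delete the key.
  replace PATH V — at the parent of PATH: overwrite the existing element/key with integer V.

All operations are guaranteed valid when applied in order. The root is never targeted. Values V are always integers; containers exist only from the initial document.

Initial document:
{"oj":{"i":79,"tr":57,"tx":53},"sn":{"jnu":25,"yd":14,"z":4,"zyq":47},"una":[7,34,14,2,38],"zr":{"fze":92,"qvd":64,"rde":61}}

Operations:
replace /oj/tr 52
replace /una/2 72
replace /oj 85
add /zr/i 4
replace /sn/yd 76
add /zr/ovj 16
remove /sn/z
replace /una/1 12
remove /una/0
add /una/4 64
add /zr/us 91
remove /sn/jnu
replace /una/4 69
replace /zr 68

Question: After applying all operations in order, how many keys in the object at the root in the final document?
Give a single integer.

Answer: 4

Derivation:
After op 1 (replace /oj/tr 52): {"oj":{"i":79,"tr":52,"tx":53},"sn":{"jnu":25,"yd":14,"z":4,"zyq":47},"una":[7,34,14,2,38],"zr":{"fze":92,"qvd":64,"rde":61}}
After op 2 (replace /una/2 72): {"oj":{"i":79,"tr":52,"tx":53},"sn":{"jnu":25,"yd":14,"z":4,"zyq":47},"una":[7,34,72,2,38],"zr":{"fze":92,"qvd":64,"rde":61}}
After op 3 (replace /oj 85): {"oj":85,"sn":{"jnu":25,"yd":14,"z":4,"zyq":47},"una":[7,34,72,2,38],"zr":{"fze":92,"qvd":64,"rde":61}}
After op 4 (add /zr/i 4): {"oj":85,"sn":{"jnu":25,"yd":14,"z":4,"zyq":47},"una":[7,34,72,2,38],"zr":{"fze":92,"i":4,"qvd":64,"rde":61}}
After op 5 (replace /sn/yd 76): {"oj":85,"sn":{"jnu":25,"yd":76,"z":4,"zyq":47},"una":[7,34,72,2,38],"zr":{"fze":92,"i":4,"qvd":64,"rde":61}}
After op 6 (add /zr/ovj 16): {"oj":85,"sn":{"jnu":25,"yd":76,"z":4,"zyq":47},"una":[7,34,72,2,38],"zr":{"fze":92,"i":4,"ovj":16,"qvd":64,"rde":61}}
After op 7 (remove /sn/z): {"oj":85,"sn":{"jnu":25,"yd":76,"zyq":47},"una":[7,34,72,2,38],"zr":{"fze":92,"i":4,"ovj":16,"qvd":64,"rde":61}}
After op 8 (replace /una/1 12): {"oj":85,"sn":{"jnu":25,"yd":76,"zyq":47},"una":[7,12,72,2,38],"zr":{"fze":92,"i":4,"ovj":16,"qvd":64,"rde":61}}
After op 9 (remove /una/0): {"oj":85,"sn":{"jnu":25,"yd":76,"zyq":47},"una":[12,72,2,38],"zr":{"fze":92,"i":4,"ovj":16,"qvd":64,"rde":61}}
After op 10 (add /una/4 64): {"oj":85,"sn":{"jnu":25,"yd":76,"zyq":47},"una":[12,72,2,38,64],"zr":{"fze":92,"i":4,"ovj":16,"qvd":64,"rde":61}}
After op 11 (add /zr/us 91): {"oj":85,"sn":{"jnu":25,"yd":76,"zyq":47},"una":[12,72,2,38,64],"zr":{"fze":92,"i":4,"ovj":16,"qvd":64,"rde":61,"us":91}}
After op 12 (remove /sn/jnu): {"oj":85,"sn":{"yd":76,"zyq":47},"una":[12,72,2,38,64],"zr":{"fze":92,"i":4,"ovj":16,"qvd":64,"rde":61,"us":91}}
After op 13 (replace /una/4 69): {"oj":85,"sn":{"yd":76,"zyq":47},"una":[12,72,2,38,69],"zr":{"fze":92,"i":4,"ovj":16,"qvd":64,"rde":61,"us":91}}
After op 14 (replace /zr 68): {"oj":85,"sn":{"yd":76,"zyq":47},"una":[12,72,2,38,69],"zr":68}
Size at the root: 4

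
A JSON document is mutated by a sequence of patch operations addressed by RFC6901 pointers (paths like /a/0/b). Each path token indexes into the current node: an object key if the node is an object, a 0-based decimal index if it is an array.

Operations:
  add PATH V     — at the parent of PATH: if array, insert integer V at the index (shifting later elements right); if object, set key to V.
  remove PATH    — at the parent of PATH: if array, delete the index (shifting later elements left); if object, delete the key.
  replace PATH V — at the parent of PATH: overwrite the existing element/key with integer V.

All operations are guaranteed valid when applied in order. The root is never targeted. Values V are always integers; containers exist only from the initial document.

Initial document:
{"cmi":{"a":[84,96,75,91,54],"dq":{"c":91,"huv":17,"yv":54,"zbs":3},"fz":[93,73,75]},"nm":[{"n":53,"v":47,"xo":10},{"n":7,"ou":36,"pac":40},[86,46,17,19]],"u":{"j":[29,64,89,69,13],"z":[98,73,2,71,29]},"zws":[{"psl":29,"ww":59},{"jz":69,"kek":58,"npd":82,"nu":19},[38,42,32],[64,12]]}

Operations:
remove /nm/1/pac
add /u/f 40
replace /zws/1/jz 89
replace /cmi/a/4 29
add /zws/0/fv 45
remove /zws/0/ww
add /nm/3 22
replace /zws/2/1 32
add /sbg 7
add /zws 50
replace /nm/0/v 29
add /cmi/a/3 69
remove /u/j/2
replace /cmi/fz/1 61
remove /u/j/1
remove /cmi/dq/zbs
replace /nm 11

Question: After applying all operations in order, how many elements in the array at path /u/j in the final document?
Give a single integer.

After op 1 (remove /nm/1/pac): {"cmi":{"a":[84,96,75,91,54],"dq":{"c":91,"huv":17,"yv":54,"zbs":3},"fz":[93,73,75]},"nm":[{"n":53,"v":47,"xo":10},{"n":7,"ou":36},[86,46,17,19]],"u":{"j":[29,64,89,69,13],"z":[98,73,2,71,29]},"zws":[{"psl":29,"ww":59},{"jz":69,"kek":58,"npd":82,"nu":19},[38,42,32],[64,12]]}
After op 2 (add /u/f 40): {"cmi":{"a":[84,96,75,91,54],"dq":{"c":91,"huv":17,"yv":54,"zbs":3},"fz":[93,73,75]},"nm":[{"n":53,"v":47,"xo":10},{"n":7,"ou":36},[86,46,17,19]],"u":{"f":40,"j":[29,64,89,69,13],"z":[98,73,2,71,29]},"zws":[{"psl":29,"ww":59},{"jz":69,"kek":58,"npd":82,"nu":19},[38,42,32],[64,12]]}
After op 3 (replace /zws/1/jz 89): {"cmi":{"a":[84,96,75,91,54],"dq":{"c":91,"huv":17,"yv":54,"zbs":3},"fz":[93,73,75]},"nm":[{"n":53,"v":47,"xo":10},{"n":7,"ou":36},[86,46,17,19]],"u":{"f":40,"j":[29,64,89,69,13],"z":[98,73,2,71,29]},"zws":[{"psl":29,"ww":59},{"jz":89,"kek":58,"npd":82,"nu":19},[38,42,32],[64,12]]}
After op 4 (replace /cmi/a/4 29): {"cmi":{"a":[84,96,75,91,29],"dq":{"c":91,"huv":17,"yv":54,"zbs":3},"fz":[93,73,75]},"nm":[{"n":53,"v":47,"xo":10},{"n":7,"ou":36},[86,46,17,19]],"u":{"f":40,"j":[29,64,89,69,13],"z":[98,73,2,71,29]},"zws":[{"psl":29,"ww":59},{"jz":89,"kek":58,"npd":82,"nu":19},[38,42,32],[64,12]]}
After op 5 (add /zws/0/fv 45): {"cmi":{"a":[84,96,75,91,29],"dq":{"c":91,"huv":17,"yv":54,"zbs":3},"fz":[93,73,75]},"nm":[{"n":53,"v":47,"xo":10},{"n":7,"ou":36},[86,46,17,19]],"u":{"f":40,"j":[29,64,89,69,13],"z":[98,73,2,71,29]},"zws":[{"fv":45,"psl":29,"ww":59},{"jz":89,"kek":58,"npd":82,"nu":19},[38,42,32],[64,12]]}
After op 6 (remove /zws/0/ww): {"cmi":{"a":[84,96,75,91,29],"dq":{"c":91,"huv":17,"yv":54,"zbs":3},"fz":[93,73,75]},"nm":[{"n":53,"v":47,"xo":10},{"n":7,"ou":36},[86,46,17,19]],"u":{"f":40,"j":[29,64,89,69,13],"z":[98,73,2,71,29]},"zws":[{"fv":45,"psl":29},{"jz":89,"kek":58,"npd":82,"nu":19},[38,42,32],[64,12]]}
After op 7 (add /nm/3 22): {"cmi":{"a":[84,96,75,91,29],"dq":{"c":91,"huv":17,"yv":54,"zbs":3},"fz":[93,73,75]},"nm":[{"n":53,"v":47,"xo":10},{"n":7,"ou":36},[86,46,17,19],22],"u":{"f":40,"j":[29,64,89,69,13],"z":[98,73,2,71,29]},"zws":[{"fv":45,"psl":29},{"jz":89,"kek":58,"npd":82,"nu":19},[38,42,32],[64,12]]}
After op 8 (replace /zws/2/1 32): {"cmi":{"a":[84,96,75,91,29],"dq":{"c":91,"huv":17,"yv":54,"zbs":3},"fz":[93,73,75]},"nm":[{"n":53,"v":47,"xo":10},{"n":7,"ou":36},[86,46,17,19],22],"u":{"f":40,"j":[29,64,89,69,13],"z":[98,73,2,71,29]},"zws":[{"fv":45,"psl":29},{"jz":89,"kek":58,"npd":82,"nu":19},[38,32,32],[64,12]]}
After op 9 (add /sbg 7): {"cmi":{"a":[84,96,75,91,29],"dq":{"c":91,"huv":17,"yv":54,"zbs":3},"fz":[93,73,75]},"nm":[{"n":53,"v":47,"xo":10},{"n":7,"ou":36},[86,46,17,19],22],"sbg":7,"u":{"f":40,"j":[29,64,89,69,13],"z":[98,73,2,71,29]},"zws":[{"fv":45,"psl":29},{"jz":89,"kek":58,"npd":82,"nu":19},[38,32,32],[64,12]]}
After op 10 (add /zws 50): {"cmi":{"a":[84,96,75,91,29],"dq":{"c":91,"huv":17,"yv":54,"zbs":3},"fz":[93,73,75]},"nm":[{"n":53,"v":47,"xo":10},{"n":7,"ou":36},[86,46,17,19],22],"sbg":7,"u":{"f":40,"j":[29,64,89,69,13],"z":[98,73,2,71,29]},"zws":50}
After op 11 (replace /nm/0/v 29): {"cmi":{"a":[84,96,75,91,29],"dq":{"c":91,"huv":17,"yv":54,"zbs":3},"fz":[93,73,75]},"nm":[{"n":53,"v":29,"xo":10},{"n":7,"ou":36},[86,46,17,19],22],"sbg":7,"u":{"f":40,"j":[29,64,89,69,13],"z":[98,73,2,71,29]},"zws":50}
After op 12 (add /cmi/a/3 69): {"cmi":{"a":[84,96,75,69,91,29],"dq":{"c":91,"huv":17,"yv":54,"zbs":3},"fz":[93,73,75]},"nm":[{"n":53,"v":29,"xo":10},{"n":7,"ou":36},[86,46,17,19],22],"sbg":7,"u":{"f":40,"j":[29,64,89,69,13],"z":[98,73,2,71,29]},"zws":50}
After op 13 (remove /u/j/2): {"cmi":{"a":[84,96,75,69,91,29],"dq":{"c":91,"huv":17,"yv":54,"zbs":3},"fz":[93,73,75]},"nm":[{"n":53,"v":29,"xo":10},{"n":7,"ou":36},[86,46,17,19],22],"sbg":7,"u":{"f":40,"j":[29,64,69,13],"z":[98,73,2,71,29]},"zws":50}
After op 14 (replace /cmi/fz/1 61): {"cmi":{"a":[84,96,75,69,91,29],"dq":{"c":91,"huv":17,"yv":54,"zbs":3},"fz":[93,61,75]},"nm":[{"n":53,"v":29,"xo":10},{"n":7,"ou":36},[86,46,17,19],22],"sbg":7,"u":{"f":40,"j":[29,64,69,13],"z":[98,73,2,71,29]},"zws":50}
After op 15 (remove /u/j/1): {"cmi":{"a":[84,96,75,69,91,29],"dq":{"c":91,"huv":17,"yv":54,"zbs":3},"fz":[93,61,75]},"nm":[{"n":53,"v":29,"xo":10},{"n":7,"ou":36},[86,46,17,19],22],"sbg":7,"u":{"f":40,"j":[29,69,13],"z":[98,73,2,71,29]},"zws":50}
After op 16 (remove /cmi/dq/zbs): {"cmi":{"a":[84,96,75,69,91,29],"dq":{"c":91,"huv":17,"yv":54},"fz":[93,61,75]},"nm":[{"n":53,"v":29,"xo":10},{"n":7,"ou":36},[86,46,17,19],22],"sbg":7,"u":{"f":40,"j":[29,69,13],"z":[98,73,2,71,29]},"zws":50}
After op 17 (replace /nm 11): {"cmi":{"a":[84,96,75,69,91,29],"dq":{"c":91,"huv":17,"yv":54},"fz":[93,61,75]},"nm":11,"sbg":7,"u":{"f":40,"j":[29,69,13],"z":[98,73,2,71,29]},"zws":50}
Size at path /u/j: 3

Answer: 3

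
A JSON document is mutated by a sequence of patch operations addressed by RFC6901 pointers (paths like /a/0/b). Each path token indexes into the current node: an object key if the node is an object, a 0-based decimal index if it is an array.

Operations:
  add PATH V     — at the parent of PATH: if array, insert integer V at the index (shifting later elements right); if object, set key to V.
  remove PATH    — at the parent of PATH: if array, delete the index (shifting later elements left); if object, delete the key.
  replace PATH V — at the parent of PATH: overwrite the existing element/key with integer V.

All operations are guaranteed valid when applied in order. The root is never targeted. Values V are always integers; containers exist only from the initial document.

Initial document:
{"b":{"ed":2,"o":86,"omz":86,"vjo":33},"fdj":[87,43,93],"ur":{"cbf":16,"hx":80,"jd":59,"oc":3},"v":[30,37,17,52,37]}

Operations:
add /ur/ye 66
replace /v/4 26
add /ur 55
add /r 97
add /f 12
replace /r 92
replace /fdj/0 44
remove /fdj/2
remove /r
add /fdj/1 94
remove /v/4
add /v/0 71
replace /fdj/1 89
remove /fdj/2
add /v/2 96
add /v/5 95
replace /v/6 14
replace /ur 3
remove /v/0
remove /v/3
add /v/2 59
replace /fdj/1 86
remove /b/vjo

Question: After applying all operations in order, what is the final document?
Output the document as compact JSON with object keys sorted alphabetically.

After op 1 (add /ur/ye 66): {"b":{"ed":2,"o":86,"omz":86,"vjo":33},"fdj":[87,43,93],"ur":{"cbf":16,"hx":80,"jd":59,"oc":3,"ye":66},"v":[30,37,17,52,37]}
After op 2 (replace /v/4 26): {"b":{"ed":2,"o":86,"omz":86,"vjo":33},"fdj":[87,43,93],"ur":{"cbf":16,"hx":80,"jd":59,"oc":3,"ye":66},"v":[30,37,17,52,26]}
After op 3 (add /ur 55): {"b":{"ed":2,"o":86,"omz":86,"vjo":33},"fdj":[87,43,93],"ur":55,"v":[30,37,17,52,26]}
After op 4 (add /r 97): {"b":{"ed":2,"o":86,"omz":86,"vjo":33},"fdj":[87,43,93],"r":97,"ur":55,"v":[30,37,17,52,26]}
After op 5 (add /f 12): {"b":{"ed":2,"o":86,"omz":86,"vjo":33},"f":12,"fdj":[87,43,93],"r":97,"ur":55,"v":[30,37,17,52,26]}
After op 6 (replace /r 92): {"b":{"ed":2,"o":86,"omz":86,"vjo":33},"f":12,"fdj":[87,43,93],"r":92,"ur":55,"v":[30,37,17,52,26]}
After op 7 (replace /fdj/0 44): {"b":{"ed":2,"o":86,"omz":86,"vjo":33},"f":12,"fdj":[44,43,93],"r":92,"ur":55,"v":[30,37,17,52,26]}
After op 8 (remove /fdj/2): {"b":{"ed":2,"o":86,"omz":86,"vjo":33},"f":12,"fdj":[44,43],"r":92,"ur":55,"v":[30,37,17,52,26]}
After op 9 (remove /r): {"b":{"ed":2,"o":86,"omz":86,"vjo":33},"f":12,"fdj":[44,43],"ur":55,"v":[30,37,17,52,26]}
After op 10 (add /fdj/1 94): {"b":{"ed":2,"o":86,"omz":86,"vjo":33},"f":12,"fdj":[44,94,43],"ur":55,"v":[30,37,17,52,26]}
After op 11 (remove /v/4): {"b":{"ed":2,"o":86,"omz":86,"vjo":33},"f":12,"fdj":[44,94,43],"ur":55,"v":[30,37,17,52]}
After op 12 (add /v/0 71): {"b":{"ed":2,"o":86,"omz":86,"vjo":33},"f":12,"fdj":[44,94,43],"ur":55,"v":[71,30,37,17,52]}
After op 13 (replace /fdj/1 89): {"b":{"ed":2,"o":86,"omz":86,"vjo":33},"f":12,"fdj":[44,89,43],"ur":55,"v":[71,30,37,17,52]}
After op 14 (remove /fdj/2): {"b":{"ed":2,"o":86,"omz":86,"vjo":33},"f":12,"fdj":[44,89],"ur":55,"v":[71,30,37,17,52]}
After op 15 (add /v/2 96): {"b":{"ed":2,"o":86,"omz":86,"vjo":33},"f":12,"fdj":[44,89],"ur":55,"v":[71,30,96,37,17,52]}
After op 16 (add /v/5 95): {"b":{"ed":2,"o":86,"omz":86,"vjo":33},"f":12,"fdj":[44,89],"ur":55,"v":[71,30,96,37,17,95,52]}
After op 17 (replace /v/6 14): {"b":{"ed":2,"o":86,"omz":86,"vjo":33},"f":12,"fdj":[44,89],"ur":55,"v":[71,30,96,37,17,95,14]}
After op 18 (replace /ur 3): {"b":{"ed":2,"o":86,"omz":86,"vjo":33},"f":12,"fdj":[44,89],"ur":3,"v":[71,30,96,37,17,95,14]}
After op 19 (remove /v/0): {"b":{"ed":2,"o":86,"omz":86,"vjo":33},"f":12,"fdj":[44,89],"ur":3,"v":[30,96,37,17,95,14]}
After op 20 (remove /v/3): {"b":{"ed":2,"o":86,"omz":86,"vjo":33},"f":12,"fdj":[44,89],"ur":3,"v":[30,96,37,95,14]}
After op 21 (add /v/2 59): {"b":{"ed":2,"o":86,"omz":86,"vjo":33},"f":12,"fdj":[44,89],"ur":3,"v":[30,96,59,37,95,14]}
After op 22 (replace /fdj/1 86): {"b":{"ed":2,"o":86,"omz":86,"vjo":33},"f":12,"fdj":[44,86],"ur":3,"v":[30,96,59,37,95,14]}
After op 23 (remove /b/vjo): {"b":{"ed":2,"o":86,"omz":86},"f":12,"fdj":[44,86],"ur":3,"v":[30,96,59,37,95,14]}

Answer: {"b":{"ed":2,"o":86,"omz":86},"f":12,"fdj":[44,86],"ur":3,"v":[30,96,59,37,95,14]}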